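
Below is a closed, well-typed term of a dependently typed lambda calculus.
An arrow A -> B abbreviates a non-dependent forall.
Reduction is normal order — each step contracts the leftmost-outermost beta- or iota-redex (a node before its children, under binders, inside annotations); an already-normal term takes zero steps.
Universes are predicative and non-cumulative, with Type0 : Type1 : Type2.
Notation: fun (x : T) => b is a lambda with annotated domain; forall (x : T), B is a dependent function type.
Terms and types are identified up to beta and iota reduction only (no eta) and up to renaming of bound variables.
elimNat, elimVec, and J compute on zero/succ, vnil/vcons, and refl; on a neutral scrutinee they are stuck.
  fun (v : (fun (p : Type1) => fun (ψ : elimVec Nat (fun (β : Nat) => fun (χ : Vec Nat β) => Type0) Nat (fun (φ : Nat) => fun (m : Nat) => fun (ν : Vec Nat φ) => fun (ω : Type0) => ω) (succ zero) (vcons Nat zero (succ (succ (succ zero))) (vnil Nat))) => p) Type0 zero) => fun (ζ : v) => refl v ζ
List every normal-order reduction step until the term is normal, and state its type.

reduction (normal order):
  fun (v : (fun (p : Type1) => fun (ψ : elimVec Nat (fun (β : Nat) => fun (χ : Vec Nat β) => Type0) Nat (fun (φ : Nat) => fun (m : Nat) => fun (ν : Vec Nat φ) => fun (ω : Type0) => ω) (succ zero) (vcons Nat zero (succ (succ (succ zero))) (vnil Nat))) => p) Type0 zero) => fun (ζ : v) => refl v ζ
  ~> fun (v : (fun (p : elimVec Nat (fun (ψ : Nat) => fun (β : Vec Nat ψ) => Type0) Nat (fun (χ : Nat) => fun (φ : Nat) => fun (m : Vec Nat χ) => fun (ν : Type0) => ν) (succ zero) (vcons Nat zero (succ (succ (succ zero))) (vnil Nat))) => Type0) zero) => fun (ω : v) => refl v ω
  ~> fun (v : Type0) => fun (p : v) => refl v p
the term's type:
  forall (v : Type0), forall (p : v), Eq v p p


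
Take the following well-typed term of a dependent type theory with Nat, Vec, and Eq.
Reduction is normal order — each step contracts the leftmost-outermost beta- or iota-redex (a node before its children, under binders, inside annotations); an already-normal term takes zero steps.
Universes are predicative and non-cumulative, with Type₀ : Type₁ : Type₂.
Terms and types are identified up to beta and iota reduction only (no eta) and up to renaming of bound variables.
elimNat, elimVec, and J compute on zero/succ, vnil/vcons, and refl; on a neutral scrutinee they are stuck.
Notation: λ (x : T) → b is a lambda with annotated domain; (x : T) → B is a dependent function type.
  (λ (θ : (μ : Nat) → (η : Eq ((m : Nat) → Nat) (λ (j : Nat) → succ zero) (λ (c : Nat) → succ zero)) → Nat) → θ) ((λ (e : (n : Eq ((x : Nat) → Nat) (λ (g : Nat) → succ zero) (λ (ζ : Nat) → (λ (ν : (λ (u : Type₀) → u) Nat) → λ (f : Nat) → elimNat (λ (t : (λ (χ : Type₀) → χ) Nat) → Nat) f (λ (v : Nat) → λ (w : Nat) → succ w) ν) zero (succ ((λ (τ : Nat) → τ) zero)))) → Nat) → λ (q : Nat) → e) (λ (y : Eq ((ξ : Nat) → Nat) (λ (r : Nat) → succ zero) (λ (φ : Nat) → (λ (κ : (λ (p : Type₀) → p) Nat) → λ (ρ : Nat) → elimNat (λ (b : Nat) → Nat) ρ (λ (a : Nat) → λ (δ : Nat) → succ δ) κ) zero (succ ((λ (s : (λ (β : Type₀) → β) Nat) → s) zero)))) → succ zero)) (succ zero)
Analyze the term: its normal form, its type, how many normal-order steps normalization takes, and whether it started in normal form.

normal form:
  λ (θ : Eq ((μ : Nat) → Nat) (λ (η : Nat) → succ zero) (λ (m : Nat) → succ zero)) → succ zero
inferred type:
  (θ : Eq ((μ : Nat) → Nat) (λ (η : Nat) → succ zero) (λ (m : Nat) → succ zero)) → Nat
normal-order step count: 7
already normal: no
first redex: a beta-redex


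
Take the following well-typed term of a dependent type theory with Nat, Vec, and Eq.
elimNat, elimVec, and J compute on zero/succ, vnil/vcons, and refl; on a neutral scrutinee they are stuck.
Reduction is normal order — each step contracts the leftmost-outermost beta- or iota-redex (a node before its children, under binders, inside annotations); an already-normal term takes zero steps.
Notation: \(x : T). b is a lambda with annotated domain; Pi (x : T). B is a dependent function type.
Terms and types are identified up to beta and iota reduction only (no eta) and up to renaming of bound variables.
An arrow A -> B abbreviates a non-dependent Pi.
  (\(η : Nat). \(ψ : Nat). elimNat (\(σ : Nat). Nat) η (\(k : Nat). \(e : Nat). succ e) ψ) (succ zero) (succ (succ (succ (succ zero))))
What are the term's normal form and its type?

resulting normal form:
  succ (succ (succ (succ (succ zero))))
the term's type:
  Nat
observation: the leftmost-outermost redex is a beta-redex, and normalization takes 15 steps.


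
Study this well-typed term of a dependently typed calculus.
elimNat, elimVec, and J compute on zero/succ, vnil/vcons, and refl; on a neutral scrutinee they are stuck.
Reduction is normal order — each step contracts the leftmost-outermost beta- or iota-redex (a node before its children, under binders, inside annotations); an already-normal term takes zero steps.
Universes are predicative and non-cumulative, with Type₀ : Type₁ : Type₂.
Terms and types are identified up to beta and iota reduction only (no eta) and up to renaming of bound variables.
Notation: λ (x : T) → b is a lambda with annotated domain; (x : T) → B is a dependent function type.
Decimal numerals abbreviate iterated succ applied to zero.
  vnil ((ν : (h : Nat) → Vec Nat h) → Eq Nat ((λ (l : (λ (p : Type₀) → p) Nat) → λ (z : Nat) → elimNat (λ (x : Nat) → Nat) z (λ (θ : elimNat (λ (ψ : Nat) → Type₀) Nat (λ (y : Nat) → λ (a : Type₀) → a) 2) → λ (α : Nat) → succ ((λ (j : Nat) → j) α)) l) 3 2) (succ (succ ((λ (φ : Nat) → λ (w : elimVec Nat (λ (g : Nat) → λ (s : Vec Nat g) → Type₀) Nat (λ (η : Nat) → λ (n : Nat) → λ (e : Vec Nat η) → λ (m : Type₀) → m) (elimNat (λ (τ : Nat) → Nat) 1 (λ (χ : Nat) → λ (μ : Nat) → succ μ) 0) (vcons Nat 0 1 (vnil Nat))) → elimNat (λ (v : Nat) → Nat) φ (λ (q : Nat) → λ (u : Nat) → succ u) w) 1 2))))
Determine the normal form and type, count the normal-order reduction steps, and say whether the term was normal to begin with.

reduced normal form:
  vnil ((ν : (h : Nat) → Vec Nat h) → Eq Nat 5 5)
type:
  Vec ((ν : (h : Nat) → Vec Nat h) → Eq Nat 5 5) 0
steps to reach normal form (normal order): 24
started in normal form: no
first redex: a beta-redex


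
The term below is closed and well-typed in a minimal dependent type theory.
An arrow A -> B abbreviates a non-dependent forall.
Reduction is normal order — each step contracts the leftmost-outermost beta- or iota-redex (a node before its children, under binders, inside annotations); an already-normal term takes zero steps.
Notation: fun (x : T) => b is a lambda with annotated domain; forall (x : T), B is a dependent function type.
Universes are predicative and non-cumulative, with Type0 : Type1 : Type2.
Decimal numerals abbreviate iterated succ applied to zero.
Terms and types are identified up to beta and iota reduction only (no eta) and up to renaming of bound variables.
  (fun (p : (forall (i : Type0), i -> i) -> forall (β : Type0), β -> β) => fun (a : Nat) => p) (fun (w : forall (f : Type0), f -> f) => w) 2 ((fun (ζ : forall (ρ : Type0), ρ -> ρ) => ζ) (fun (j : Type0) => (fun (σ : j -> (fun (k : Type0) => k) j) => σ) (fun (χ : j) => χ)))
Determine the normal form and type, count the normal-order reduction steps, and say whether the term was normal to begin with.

normal form:
  fun (p : Type0) => fun (i : p) => i
inferred type:
  forall (p : Type0), p -> p
normal-order step count: 5
term was already normal: no
first contracted redex: a beta-redex


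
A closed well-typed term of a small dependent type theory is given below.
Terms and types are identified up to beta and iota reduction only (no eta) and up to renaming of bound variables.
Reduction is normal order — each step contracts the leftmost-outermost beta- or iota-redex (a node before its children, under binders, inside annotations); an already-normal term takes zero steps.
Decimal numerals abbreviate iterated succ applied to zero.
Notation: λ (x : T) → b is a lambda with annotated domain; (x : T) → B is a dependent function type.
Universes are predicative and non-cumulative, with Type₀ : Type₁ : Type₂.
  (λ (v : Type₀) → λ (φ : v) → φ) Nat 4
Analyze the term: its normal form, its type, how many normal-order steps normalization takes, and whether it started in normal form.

resulting normal form:
  4
inferred type:
  Nat
reduction steps (normal order): 2
term was already normal: no
first redex: a beta-redex


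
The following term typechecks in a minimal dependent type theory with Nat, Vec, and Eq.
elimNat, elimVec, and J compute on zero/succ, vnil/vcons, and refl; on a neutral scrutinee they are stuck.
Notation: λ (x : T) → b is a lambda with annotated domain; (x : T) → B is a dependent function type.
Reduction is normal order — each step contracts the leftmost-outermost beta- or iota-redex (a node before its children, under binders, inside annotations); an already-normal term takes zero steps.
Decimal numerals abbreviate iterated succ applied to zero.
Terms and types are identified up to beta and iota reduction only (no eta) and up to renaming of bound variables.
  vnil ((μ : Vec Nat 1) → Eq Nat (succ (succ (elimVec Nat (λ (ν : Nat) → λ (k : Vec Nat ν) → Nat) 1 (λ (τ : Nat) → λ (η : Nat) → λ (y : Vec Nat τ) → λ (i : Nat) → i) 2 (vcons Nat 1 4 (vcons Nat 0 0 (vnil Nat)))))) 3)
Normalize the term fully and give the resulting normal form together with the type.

resulting normal form:
  vnil ((μ : Vec Nat 1) → Eq Nat 3 3)
type:
  Vec ((μ : Vec Nat 1) → Eq Nat 3 3) 0


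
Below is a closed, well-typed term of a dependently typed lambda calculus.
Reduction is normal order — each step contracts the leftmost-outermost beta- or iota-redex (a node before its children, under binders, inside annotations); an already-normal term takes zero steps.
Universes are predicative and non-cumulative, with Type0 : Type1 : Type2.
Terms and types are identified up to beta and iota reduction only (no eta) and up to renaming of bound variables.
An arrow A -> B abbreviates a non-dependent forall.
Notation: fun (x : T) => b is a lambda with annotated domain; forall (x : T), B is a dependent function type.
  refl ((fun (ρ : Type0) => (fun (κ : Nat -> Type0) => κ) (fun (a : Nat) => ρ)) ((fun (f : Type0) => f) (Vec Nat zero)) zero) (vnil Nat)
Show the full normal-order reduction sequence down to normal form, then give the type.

reduction (normal order):
  refl ((fun (ρ : Type0) => (fun (κ : Nat -> Type0) => κ) (fun (a : Nat) => ρ)) ((fun (f : Type0) => f) (Vec Nat zero)) zero) (vnil Nat)
  ~> refl ((fun (ρ : Nat -> Type0) => ρ) (fun (κ : Nat) => (fun (a : Type0) => a) (Vec Nat zero)) zero) (vnil Nat)
  ~> refl ((fun (ρ : Nat) => (fun (κ : Type0) => κ) (Vec Nat zero)) zero) (vnil Nat)
  ~> refl ((fun (ρ : Type0) => ρ) (Vec Nat zero)) (vnil Nat)
  ~> refl (Vec Nat zero) (vnil Nat)
the term's type:
  Eq (Vec Nat zero) (vnil Nat) (vnil Nat)


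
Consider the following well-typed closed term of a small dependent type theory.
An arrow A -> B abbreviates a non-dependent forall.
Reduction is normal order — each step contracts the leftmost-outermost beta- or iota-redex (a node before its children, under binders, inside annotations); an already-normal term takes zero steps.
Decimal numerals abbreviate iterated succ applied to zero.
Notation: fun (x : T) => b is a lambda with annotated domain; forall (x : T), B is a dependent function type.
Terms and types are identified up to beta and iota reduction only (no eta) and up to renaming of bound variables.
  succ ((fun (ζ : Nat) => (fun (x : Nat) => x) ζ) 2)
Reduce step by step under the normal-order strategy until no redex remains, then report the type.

reduction (normal order):
  succ ((fun (ζ : Nat) => (fun (x : Nat) => x) ζ) 2)
  ~> succ ((fun (ζ : Nat) => ζ) 2)
  ~> 3
the term's type:
  Nat


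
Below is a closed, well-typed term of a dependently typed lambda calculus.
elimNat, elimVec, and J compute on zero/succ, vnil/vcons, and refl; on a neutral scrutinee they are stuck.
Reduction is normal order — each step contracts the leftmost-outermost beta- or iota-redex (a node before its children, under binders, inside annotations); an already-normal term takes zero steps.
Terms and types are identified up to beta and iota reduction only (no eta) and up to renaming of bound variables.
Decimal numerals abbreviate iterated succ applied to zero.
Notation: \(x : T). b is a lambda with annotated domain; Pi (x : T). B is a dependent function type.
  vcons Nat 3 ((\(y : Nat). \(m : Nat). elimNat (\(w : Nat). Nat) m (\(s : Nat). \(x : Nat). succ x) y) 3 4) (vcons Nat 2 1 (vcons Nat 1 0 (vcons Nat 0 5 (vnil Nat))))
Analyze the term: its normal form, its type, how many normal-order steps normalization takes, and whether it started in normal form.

resulting normal form:
  vcons Nat 3 7 (vcons Nat 2 1 (vcons Nat 1 0 (vcons Nat 0 5 (vnil Nat))))
type:
  Vec Nat 4
reduction steps (normal order): 12
started in normal form: no
first contracted redex: a beta-redex


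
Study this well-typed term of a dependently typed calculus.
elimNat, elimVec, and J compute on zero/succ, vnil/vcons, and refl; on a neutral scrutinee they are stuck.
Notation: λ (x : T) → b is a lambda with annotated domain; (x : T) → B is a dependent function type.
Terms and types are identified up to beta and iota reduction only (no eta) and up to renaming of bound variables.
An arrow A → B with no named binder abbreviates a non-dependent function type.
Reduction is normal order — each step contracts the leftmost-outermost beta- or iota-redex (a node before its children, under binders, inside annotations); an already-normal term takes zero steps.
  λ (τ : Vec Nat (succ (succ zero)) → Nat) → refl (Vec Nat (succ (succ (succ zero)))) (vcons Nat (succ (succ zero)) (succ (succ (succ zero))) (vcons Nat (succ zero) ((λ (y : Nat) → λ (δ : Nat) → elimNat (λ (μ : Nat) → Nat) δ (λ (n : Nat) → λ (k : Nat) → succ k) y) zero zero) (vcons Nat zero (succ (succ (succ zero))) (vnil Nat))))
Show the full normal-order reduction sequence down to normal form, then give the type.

normal-order reduction sequence:
  λ (τ : Vec Nat (succ (succ zero)) → Nat) → refl (Vec Nat (succ (succ (succ zero)))) (vcons Nat (succ (succ zero)) (succ (succ (succ zero))) (vcons Nat (succ zero) ((λ (y : Nat) → λ (δ : Nat) → elimNat (λ (μ : Nat) → Nat) δ (λ (n : Nat) → λ (k : Nat) → succ k) y) zero zero) (vcons Nat zero (succ (succ (succ zero))) (vnil Nat))))
  ~> λ (τ : Vec Nat (succ (succ zero)) → Nat) → refl (Vec Nat (succ (succ (succ zero)))) (vcons Nat (succ (succ zero)) (succ (succ (succ zero))) (vcons Nat (succ zero) ((λ (y : Nat) → elimNat (λ (δ : Nat) → Nat) y (λ (μ : Nat) → λ (n : Nat) → succ n) zero) zero) (vcons Nat zero (succ (succ (succ zero))) (vnil Nat))))
  ~> λ (τ : Vec Nat (succ (succ zero)) → Nat) → refl (Vec Nat (succ (succ (succ zero)))) (vcons Nat (succ (succ zero)) (succ (succ (succ zero))) (vcons Nat (succ zero) (elimNat (λ (y : Nat) → Nat) zero (λ (δ : Nat) → λ (μ : Nat) → succ μ) zero) (vcons Nat zero (succ (succ (succ zero))) (vnil Nat))))
  ~> λ (τ : Vec Nat (succ (succ zero)) → Nat) → refl (Vec Nat (succ (succ (succ zero)))) (vcons Nat (succ (succ zero)) (succ (succ (succ zero))) (vcons Nat (succ zero) zero (vcons Nat zero (succ (succ (succ zero))) (vnil Nat))))
inferred type:
  (Vec Nat (succ (succ zero)) → Nat) → Eq (Vec Nat (succ (succ (succ zero)))) (vcons Nat (succ (succ zero)) (succ (succ (succ zero))) (vcons Nat (succ zero) zero (vcons Nat zero (succ (succ (succ zero))) (vnil Nat)))) (vcons Nat (succ (succ zero)) (succ (succ (succ zero))) (vcons Nat (succ zero) zero (vcons Nat zero (succ (succ (succ zero))) (vnil Nat))))


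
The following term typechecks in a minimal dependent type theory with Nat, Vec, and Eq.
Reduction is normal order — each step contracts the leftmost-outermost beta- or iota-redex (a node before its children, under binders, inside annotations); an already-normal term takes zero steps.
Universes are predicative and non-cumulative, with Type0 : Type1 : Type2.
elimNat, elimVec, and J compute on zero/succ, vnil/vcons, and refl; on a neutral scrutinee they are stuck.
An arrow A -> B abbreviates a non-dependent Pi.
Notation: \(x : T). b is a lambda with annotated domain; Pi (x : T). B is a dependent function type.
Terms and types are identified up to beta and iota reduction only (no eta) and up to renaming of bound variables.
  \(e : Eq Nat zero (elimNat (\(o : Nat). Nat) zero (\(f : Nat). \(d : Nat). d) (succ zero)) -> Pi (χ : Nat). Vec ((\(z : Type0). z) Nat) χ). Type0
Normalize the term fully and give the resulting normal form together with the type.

reduced normal form:
  \(e : Eq Nat zero zero -> Pi (o : Nat). Vec Nat o). Type0
type:
  (Eq Nat zero zero -> Pi (e : Nat). Vec Nat e) -> Type1
observation: 5 normal-order steps separate the term from its normal form.


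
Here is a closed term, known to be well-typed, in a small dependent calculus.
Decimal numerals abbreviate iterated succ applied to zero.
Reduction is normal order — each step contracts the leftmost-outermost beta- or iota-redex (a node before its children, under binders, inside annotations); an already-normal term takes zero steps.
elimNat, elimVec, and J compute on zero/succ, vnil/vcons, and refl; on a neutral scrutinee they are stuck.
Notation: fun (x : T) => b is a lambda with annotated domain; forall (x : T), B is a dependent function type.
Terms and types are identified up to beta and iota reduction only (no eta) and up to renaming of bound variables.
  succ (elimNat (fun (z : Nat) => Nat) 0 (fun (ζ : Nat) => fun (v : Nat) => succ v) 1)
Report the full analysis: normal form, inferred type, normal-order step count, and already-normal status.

reduced normal form:
  2
the term's type:
  Nat
reduction steps (normal order): 4
started in normal form: no
first contracted redex: an elimNat iota-redex


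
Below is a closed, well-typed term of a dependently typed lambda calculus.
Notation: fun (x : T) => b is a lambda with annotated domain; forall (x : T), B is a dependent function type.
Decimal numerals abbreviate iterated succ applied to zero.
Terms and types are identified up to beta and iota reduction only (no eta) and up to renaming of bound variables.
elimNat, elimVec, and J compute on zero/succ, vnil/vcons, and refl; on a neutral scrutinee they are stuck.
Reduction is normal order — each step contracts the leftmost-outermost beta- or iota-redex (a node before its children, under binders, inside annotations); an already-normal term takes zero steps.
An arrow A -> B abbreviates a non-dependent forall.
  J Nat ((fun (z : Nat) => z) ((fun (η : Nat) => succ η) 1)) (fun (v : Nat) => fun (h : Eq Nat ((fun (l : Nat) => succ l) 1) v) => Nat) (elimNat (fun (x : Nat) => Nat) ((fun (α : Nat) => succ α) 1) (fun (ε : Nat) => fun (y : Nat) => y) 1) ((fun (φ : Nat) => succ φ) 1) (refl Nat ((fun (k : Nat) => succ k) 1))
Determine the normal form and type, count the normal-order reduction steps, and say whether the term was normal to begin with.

resulting normal form:
  2
type:
  Nat
normal-order step count: 6
already normal: no
first contracted redex: a J iota-redex


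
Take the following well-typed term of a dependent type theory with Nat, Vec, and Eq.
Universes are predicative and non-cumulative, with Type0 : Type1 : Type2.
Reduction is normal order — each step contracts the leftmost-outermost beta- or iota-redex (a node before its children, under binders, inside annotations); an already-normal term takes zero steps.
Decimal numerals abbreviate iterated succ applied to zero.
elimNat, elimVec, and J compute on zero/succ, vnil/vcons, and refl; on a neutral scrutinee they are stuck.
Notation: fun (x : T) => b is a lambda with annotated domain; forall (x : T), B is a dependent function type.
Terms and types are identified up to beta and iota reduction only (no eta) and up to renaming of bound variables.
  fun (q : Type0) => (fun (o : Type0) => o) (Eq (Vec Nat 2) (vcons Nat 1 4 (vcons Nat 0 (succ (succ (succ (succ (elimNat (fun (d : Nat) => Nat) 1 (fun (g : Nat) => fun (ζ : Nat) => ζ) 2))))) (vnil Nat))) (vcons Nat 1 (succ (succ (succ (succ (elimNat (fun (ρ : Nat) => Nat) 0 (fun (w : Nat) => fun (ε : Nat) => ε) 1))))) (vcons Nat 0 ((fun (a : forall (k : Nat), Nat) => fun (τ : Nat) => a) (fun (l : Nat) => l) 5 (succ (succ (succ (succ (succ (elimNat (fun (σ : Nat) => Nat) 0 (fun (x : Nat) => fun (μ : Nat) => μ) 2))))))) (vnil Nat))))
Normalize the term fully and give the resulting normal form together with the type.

normal form:
  fun (q : Type0) => Eq (Vec Nat 2) (vcons Nat 1 4 (vcons Nat 0 5 (vnil Nat))) (vcons Nat 1 4 (vcons Nat 0 5 (vnil Nat)))
type:
  forall (q : Type0), Type0
observation: contracting a beta-redex first, the term normalizes in 22 steps.


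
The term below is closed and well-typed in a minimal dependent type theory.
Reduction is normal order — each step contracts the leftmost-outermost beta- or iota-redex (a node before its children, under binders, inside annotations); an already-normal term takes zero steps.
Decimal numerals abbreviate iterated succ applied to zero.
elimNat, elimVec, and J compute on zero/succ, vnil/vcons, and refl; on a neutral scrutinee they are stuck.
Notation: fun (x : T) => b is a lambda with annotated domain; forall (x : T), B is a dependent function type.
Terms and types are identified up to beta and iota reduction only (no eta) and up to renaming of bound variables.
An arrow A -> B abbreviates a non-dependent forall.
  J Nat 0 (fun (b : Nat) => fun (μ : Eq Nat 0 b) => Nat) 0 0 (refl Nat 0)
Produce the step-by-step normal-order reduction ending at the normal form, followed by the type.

reduction (normal order):
  J Nat 0 (fun (b : Nat) => fun (μ : Eq Nat 0 b) => Nat) 0 0 (refl Nat 0)
  ~> 0
the term's type:
  Nat


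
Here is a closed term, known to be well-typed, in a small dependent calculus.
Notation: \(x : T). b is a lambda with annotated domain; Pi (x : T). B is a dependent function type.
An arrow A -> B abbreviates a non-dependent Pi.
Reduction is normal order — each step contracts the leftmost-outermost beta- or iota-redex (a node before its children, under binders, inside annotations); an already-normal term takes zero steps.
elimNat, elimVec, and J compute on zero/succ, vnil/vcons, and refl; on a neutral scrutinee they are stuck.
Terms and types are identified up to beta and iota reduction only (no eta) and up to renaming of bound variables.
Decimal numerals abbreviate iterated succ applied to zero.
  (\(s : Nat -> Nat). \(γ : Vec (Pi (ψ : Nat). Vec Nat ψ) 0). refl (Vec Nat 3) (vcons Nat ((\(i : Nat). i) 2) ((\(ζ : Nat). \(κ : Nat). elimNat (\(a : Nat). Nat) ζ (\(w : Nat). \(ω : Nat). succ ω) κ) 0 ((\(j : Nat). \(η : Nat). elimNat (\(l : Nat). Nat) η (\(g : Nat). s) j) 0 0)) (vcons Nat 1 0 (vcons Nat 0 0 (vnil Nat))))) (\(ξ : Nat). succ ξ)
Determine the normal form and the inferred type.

resulting normal form:
  \(s : Vec (Pi (γ : Nat). Vec Nat γ) 0). refl (Vec Nat 3) (vcons Nat 2 0 (vcons Nat 1 0 (vcons Nat 0 0 (vnil Nat))))
the term's type:
  Vec (Pi (s : Nat). Vec Nat s) 0 -> Eq (Vec Nat 3) (vcons Nat 2 0 (vcons Nat 1 0 (vcons Nat 0 0 (vnil Nat)))) (vcons Nat 2 0 (vcons Nat 1 0 (vcons Nat 0 0 (vnil Nat))))
observation: the first redex contracted is a beta-redex; the normal form is reached in 8 normal-order steps.


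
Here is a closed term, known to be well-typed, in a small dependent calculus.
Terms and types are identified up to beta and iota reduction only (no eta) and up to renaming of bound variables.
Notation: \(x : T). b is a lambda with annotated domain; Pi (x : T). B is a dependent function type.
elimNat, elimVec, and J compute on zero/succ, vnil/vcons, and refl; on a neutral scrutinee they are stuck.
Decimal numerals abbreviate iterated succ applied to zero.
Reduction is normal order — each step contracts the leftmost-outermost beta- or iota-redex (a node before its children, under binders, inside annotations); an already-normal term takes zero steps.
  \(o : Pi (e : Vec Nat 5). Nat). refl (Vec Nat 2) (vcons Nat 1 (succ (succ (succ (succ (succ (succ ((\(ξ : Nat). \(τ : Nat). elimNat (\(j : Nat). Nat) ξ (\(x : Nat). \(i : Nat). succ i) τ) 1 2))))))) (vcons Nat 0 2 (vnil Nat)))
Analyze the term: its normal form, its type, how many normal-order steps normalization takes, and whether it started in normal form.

normal form:
  \(o : Pi (e : Vec Nat 5). Nat). refl (Vec Nat 2) (vcons Nat 1 9 (vcons Nat 0 2 (vnil Nat)))
inferred type:
  Pi (o : Pi (e : Vec Nat 5). Nat). Eq (Vec Nat 2) (vcons Nat 1 9 (vcons Nat 0 2 (vnil Nat))) (vcons Nat 1 9 (vcons Nat 0 2 (vnil Nat)))
steps to reach normal form (normal order): 9
term was already normal: no
first contracted redex: a beta-redex


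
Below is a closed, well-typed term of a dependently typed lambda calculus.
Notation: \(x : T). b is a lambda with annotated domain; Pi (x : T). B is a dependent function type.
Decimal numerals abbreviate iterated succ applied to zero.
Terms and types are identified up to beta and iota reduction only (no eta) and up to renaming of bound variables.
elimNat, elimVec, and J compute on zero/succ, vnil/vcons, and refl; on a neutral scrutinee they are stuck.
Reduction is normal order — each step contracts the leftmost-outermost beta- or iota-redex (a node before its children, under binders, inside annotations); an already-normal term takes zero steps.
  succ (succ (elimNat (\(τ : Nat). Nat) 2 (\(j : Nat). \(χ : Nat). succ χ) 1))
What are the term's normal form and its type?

reduced normal form:
  5
type:
  Nat


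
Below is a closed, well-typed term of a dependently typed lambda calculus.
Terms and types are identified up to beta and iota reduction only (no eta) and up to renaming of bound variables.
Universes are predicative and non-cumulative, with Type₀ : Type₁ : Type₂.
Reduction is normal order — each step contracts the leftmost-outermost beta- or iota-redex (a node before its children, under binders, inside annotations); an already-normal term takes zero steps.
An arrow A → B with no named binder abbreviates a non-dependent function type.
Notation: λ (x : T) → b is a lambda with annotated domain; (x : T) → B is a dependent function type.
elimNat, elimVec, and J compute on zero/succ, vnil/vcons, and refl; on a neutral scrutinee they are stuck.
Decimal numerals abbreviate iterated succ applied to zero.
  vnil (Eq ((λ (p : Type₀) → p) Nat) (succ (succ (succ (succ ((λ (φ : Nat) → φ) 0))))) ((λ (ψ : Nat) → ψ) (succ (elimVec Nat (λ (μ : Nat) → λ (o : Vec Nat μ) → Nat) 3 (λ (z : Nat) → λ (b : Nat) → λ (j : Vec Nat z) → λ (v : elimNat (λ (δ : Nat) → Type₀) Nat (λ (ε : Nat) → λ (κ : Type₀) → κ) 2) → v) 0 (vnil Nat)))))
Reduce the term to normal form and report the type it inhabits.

normal form:
  vnil (Eq Nat 4 4)
type:
  Vec (Eq Nat 4 4) 0


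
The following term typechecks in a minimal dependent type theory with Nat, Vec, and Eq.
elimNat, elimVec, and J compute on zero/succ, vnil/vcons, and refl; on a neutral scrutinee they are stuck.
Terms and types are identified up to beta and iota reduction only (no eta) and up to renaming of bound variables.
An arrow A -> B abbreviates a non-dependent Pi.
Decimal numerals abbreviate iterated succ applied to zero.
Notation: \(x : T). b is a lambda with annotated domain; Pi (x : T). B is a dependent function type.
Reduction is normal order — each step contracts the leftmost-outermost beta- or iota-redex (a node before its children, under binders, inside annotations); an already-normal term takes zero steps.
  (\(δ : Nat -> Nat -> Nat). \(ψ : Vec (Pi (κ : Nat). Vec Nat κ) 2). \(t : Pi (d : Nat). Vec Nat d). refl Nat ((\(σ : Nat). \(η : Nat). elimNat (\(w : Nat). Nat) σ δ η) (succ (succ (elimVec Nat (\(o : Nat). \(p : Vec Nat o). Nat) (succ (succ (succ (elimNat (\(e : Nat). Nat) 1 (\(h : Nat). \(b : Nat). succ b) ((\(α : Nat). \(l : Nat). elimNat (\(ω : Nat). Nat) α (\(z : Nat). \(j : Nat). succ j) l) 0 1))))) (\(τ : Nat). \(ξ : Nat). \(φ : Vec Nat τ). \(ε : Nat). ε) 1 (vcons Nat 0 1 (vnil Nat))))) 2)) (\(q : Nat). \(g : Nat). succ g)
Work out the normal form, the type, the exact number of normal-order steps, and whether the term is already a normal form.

normal form:
  \(δ : Vec (Pi (ψ : Nat). Vec Nat ψ) 2). \(κ : Pi (t : Nat). Vec Nat t). refl Nat 9
inferred type:
  Vec (Pi (δ : Nat). Vec Nat δ) 2 -> (Pi (ψ : Nat). Vec Nat ψ) -> Eq Nat 9 9
reduction steps (normal order): 26
started in normal form: no
first redex: a beta-redex


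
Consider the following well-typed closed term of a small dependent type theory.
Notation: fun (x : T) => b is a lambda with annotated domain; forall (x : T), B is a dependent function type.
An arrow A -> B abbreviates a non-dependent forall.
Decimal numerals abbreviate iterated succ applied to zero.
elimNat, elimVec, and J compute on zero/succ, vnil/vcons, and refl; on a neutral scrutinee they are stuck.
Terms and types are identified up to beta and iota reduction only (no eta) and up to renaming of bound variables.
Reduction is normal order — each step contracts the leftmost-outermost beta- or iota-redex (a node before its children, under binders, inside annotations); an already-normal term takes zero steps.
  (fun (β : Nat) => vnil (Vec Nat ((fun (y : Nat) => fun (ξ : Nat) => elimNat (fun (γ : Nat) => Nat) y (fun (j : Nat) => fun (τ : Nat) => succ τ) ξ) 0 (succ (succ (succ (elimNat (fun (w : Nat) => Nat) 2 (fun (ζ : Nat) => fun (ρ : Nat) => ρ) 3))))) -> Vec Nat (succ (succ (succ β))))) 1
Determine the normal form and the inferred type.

normal form:
  vnil (Vec Nat 5 -> Vec Nat 4)
the term's type:
  Vec (Vec Nat 5 -> Vec Nat 4) 0
observation: normalization takes exactly 29 steps under the normal-order strategy.


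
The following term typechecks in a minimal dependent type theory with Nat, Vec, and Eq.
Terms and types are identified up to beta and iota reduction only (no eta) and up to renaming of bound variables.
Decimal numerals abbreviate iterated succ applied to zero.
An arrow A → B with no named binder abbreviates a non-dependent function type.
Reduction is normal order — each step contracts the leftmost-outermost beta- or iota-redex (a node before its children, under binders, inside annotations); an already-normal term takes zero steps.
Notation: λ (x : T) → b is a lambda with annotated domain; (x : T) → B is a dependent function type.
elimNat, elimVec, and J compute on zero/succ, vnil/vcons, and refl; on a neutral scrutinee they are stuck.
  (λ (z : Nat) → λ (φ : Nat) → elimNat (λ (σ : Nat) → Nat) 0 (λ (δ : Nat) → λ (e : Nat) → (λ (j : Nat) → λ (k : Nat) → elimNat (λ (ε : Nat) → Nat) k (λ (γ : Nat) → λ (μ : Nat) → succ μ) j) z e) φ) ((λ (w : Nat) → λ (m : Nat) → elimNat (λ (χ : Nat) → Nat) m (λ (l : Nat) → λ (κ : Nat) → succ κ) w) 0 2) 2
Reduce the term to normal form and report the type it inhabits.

reduced normal form:
  4
inferred type:
  Nat


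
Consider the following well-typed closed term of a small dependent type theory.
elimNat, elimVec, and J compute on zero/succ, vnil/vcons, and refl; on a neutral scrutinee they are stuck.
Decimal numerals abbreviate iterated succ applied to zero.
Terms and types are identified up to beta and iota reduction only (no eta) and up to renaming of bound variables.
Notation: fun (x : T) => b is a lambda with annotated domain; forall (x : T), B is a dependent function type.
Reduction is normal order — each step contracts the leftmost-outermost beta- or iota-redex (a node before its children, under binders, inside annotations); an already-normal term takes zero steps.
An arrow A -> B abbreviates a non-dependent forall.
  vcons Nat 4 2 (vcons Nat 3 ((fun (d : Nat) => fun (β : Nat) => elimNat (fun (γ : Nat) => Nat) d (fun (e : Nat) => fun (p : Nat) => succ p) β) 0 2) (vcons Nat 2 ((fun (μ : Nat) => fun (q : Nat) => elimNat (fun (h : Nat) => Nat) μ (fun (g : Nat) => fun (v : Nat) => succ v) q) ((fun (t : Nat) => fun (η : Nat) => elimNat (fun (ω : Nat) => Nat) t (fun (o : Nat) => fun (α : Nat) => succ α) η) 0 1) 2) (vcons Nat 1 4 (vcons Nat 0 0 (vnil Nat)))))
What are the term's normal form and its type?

resulting normal form:
  vcons Nat 4 2 (vcons Nat 3 2 (vcons Nat 2 3 (vcons Nat 1 4 (vcons Nat 0 0 (vnil Nat)))))
type:
  Vec Nat 5
observation: reduction starts at a beta-redex, and 24 normal-order steps reach the normal form.


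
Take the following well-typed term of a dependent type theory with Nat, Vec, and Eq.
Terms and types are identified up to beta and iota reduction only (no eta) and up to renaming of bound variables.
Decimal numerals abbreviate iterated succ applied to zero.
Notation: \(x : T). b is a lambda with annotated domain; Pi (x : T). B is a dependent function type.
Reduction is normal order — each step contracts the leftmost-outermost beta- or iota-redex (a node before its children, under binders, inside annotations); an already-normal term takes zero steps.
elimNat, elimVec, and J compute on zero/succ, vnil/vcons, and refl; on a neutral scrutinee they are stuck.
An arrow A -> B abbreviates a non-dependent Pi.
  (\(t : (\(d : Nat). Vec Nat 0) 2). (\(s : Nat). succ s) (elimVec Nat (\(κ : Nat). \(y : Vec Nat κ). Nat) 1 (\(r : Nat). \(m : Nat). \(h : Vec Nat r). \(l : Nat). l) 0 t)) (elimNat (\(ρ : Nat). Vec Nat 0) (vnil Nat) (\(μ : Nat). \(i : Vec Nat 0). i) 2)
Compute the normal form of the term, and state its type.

normal form:
  2
type:
  Nat
observation: the first redex contracted is a beta-redex; the normal form is reached in 10 normal-order steps.


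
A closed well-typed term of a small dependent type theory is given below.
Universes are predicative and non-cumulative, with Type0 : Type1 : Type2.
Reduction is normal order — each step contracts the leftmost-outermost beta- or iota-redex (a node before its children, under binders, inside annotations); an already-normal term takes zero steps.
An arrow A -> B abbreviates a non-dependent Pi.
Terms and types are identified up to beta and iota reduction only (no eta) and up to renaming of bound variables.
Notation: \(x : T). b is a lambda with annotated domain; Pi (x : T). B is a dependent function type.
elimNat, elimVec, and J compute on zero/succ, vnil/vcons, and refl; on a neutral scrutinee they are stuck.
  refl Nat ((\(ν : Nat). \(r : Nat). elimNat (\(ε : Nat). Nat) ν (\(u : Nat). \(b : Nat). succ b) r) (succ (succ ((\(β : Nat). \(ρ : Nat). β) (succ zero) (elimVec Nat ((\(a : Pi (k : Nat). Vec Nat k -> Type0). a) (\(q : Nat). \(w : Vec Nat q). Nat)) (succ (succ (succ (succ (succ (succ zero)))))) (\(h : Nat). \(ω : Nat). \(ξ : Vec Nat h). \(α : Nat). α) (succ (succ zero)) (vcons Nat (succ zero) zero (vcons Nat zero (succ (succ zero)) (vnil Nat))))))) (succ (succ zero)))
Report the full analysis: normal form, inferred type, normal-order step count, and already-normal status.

resulting normal form:
  refl Nat (succ (succ (succ (succ (succ zero)))))
the term's type:
  Eq Nat (succ (succ (succ (succ (succ zero))))) (succ (succ (succ (succ (succ zero)))))
steps to reach normal form (normal order): 11
already normal: no
first contracted redex: a beta-redex


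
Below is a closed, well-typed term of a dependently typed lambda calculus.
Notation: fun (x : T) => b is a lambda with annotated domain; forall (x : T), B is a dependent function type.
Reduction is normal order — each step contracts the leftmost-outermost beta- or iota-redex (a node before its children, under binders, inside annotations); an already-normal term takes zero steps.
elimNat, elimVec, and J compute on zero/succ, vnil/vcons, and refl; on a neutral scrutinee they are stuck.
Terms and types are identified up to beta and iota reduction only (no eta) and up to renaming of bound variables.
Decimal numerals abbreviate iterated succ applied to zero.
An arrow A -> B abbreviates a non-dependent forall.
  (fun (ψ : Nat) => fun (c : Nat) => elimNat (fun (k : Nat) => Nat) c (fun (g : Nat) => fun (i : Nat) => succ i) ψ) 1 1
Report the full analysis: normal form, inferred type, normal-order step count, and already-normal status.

normal form:
  2
the term's type:
  Nat
normal-order step count: 6
started in normal form: no
first redex: a beta-redex


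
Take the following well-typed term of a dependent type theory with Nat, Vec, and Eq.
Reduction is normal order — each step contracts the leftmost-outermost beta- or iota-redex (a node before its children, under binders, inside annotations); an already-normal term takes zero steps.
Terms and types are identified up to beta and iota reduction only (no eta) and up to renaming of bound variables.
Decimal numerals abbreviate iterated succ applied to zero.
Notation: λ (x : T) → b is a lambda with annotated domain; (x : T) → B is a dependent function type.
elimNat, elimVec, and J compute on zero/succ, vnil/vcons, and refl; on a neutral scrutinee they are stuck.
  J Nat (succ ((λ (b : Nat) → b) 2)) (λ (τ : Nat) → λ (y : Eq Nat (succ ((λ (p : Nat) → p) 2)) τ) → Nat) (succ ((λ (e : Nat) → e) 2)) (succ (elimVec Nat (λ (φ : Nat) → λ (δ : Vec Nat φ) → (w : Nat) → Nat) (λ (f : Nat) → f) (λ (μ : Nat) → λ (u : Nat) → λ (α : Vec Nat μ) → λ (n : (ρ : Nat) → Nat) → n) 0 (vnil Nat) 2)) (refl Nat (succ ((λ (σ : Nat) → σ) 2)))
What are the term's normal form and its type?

resulting normal form:
  3
inferred type:
  Nat
observation: normalization takes exactly 2 steps under the normal-order strategy.


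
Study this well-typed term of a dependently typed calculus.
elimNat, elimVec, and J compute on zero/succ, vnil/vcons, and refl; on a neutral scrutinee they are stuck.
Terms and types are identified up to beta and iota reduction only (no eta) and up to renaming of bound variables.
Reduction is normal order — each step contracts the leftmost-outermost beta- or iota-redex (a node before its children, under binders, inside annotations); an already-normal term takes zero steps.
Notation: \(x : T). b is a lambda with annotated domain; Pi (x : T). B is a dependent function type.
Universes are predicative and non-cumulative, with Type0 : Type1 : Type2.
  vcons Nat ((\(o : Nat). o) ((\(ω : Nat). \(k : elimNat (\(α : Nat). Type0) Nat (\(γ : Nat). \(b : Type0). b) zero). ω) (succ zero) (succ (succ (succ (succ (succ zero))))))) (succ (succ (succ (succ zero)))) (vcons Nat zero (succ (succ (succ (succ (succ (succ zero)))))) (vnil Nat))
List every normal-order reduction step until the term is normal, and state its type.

normal-order reduction sequence:
  vcons Nat ((\(o : Nat). o) ((\(ω : Nat). \(k : elimNat (\(α : Nat). Type0) Nat (\(γ : Nat). \(b : Type0). b) zero). ω) (succ zero) (succ (succ (succ (succ (succ zero))))))) (succ (succ (succ (succ zero)))) (vcons Nat zero (succ (succ (succ (succ (succ (succ zero)))))) (vnil Nat))
  ~> vcons Nat ((\(o : Nat). \(ω : elimNat (\(k : Nat). Type0) Nat (\(α : Nat). \(γ : Type0). γ) zero). o) (succ zero) (succ (succ (succ (succ (succ zero)))))) (succ (succ (succ (succ zero)))) (vcons Nat zero (succ (succ (succ (succ (succ (succ zero)))))) (vnil Nat))
  ~> vcons Nat ((\(o : elimNat (\(ω : Nat). Type0) Nat (\(k : Nat). \(α : Type0). α) zero). succ zero) (succ (succ (succ (succ (succ zero)))))) (succ (succ (succ (succ zero)))) (vcons Nat zero (succ (succ (succ (succ (succ (succ zero)))))) (vnil Nat))
  ~> vcons Nat (succ zero) (succ (succ (succ (succ zero)))) (vcons Nat zero (succ (succ (succ (succ (succ (succ zero)))))) (vnil Nat))
type:
  Vec Nat (succ (succ zero))


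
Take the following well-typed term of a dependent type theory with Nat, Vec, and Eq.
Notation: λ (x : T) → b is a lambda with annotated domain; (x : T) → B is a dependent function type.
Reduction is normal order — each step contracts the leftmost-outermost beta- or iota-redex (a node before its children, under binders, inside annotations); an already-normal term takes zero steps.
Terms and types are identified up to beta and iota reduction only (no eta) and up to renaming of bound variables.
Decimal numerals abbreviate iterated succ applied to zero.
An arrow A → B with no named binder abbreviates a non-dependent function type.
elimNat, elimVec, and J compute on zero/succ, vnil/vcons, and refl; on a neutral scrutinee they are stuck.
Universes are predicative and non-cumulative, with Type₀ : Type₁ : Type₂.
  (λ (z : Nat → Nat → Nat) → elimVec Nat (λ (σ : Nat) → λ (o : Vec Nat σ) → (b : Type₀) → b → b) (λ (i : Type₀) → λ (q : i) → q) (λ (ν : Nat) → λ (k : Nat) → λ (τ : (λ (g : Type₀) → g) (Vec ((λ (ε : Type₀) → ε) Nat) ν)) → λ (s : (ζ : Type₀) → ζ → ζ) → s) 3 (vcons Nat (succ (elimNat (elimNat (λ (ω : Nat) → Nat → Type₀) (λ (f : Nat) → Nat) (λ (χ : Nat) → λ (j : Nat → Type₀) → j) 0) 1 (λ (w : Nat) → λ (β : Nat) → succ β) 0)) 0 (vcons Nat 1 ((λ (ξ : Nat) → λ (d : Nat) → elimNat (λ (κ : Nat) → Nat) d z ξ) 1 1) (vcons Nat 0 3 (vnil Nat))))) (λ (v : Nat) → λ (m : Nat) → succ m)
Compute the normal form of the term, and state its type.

resulting normal form:
  λ (z : Type₀) → λ (σ : z) → σ
the term's type:
  (z : Type₀) → z → z
observation: normalization takes exactly 17 steps under the normal-order strategy.
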